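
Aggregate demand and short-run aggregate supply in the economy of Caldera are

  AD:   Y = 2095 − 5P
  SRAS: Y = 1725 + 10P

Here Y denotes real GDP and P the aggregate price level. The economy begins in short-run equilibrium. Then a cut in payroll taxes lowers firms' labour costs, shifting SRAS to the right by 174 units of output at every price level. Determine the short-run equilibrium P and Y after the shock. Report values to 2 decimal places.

P = 13.07, Y = 2029.67

This is a positive supply shock: SRAS shifts right.
New SRAS: Y = 1899 + 10P.
Set AD = SRAS: 2095 − 5P = 1899 + 10P, so 196 = 15P and P = 13.07.
Substituting into AD, Y = 2029.67.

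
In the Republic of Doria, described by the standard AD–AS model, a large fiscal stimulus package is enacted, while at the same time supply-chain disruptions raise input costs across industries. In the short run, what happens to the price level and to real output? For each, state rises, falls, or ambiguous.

Price level: rises; output: ambiguous

The first event is a positive demand shock: AD shifts right, which by itself pushes P up and Y up.
The second is an adverse supply shock: SRAS shifts left, which by itself pushes P up and Y down.
Both shocks push P up, so P rises. The two shocks push Y in opposite directions, so the effect on Y is ambiguous.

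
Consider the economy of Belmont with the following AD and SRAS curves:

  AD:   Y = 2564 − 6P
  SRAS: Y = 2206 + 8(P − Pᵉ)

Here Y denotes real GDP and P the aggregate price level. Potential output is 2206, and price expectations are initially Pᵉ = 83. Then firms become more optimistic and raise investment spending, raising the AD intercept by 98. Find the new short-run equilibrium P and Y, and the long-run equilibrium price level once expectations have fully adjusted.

AD shifts right: new AD is Y = 2662 − 6P. With Pᵉ = 83, SRAS is Y = 1542 + 8P.
Short run: 2662 − 6P = 1542 + 8P gives 1120 = 14P, so P = 80 and Y = 2662 − 6·80 = 2182.
Y = 2182 is below potential 2206; expectations adjust and SRAS shifts right until Y = 2206.
Long run: on the new AD curve, 2206 = 2662 − 6P gives P = 76.

Short run: P = 80, Y = 2182. Long run: P = 76.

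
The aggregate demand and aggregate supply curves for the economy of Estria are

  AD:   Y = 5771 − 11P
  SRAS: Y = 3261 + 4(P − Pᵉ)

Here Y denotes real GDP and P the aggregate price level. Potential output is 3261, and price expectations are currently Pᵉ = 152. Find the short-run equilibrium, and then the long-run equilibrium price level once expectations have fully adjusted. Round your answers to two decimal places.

Short run: with Pᵉ = 152, SRAS is Y = 2653 + 4P. Setting AD = SRAS gives 3118 = 15P, so P = 207.87 and Y = 5771 − 11P = 3484.47.
Output 3484.47 is above potential 3261, so over time expected prices rise and SRAS shifts left until Y returns to 3261.
Long run: Y = 3261 on the AD curve gives 3261 = 5771 − 11P, so P = 228.18.

Short run: P = 207.87, Y = 3484.47. Long run: P = 228.18.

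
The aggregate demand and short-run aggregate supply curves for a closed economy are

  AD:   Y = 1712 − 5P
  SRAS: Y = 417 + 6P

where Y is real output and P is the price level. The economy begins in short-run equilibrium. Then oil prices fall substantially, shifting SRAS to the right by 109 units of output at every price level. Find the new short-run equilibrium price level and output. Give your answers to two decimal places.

This is a positive supply shock: SRAS shifts right.
New SRAS: Y = 526 + 6P.
Set AD = SRAS: 1712 − 5P = 526 + 6P, so 1186 = 11P and P = 107.82.
Substituting into AD, Y = 1172.91.

P = 107.82, Y = 1172.91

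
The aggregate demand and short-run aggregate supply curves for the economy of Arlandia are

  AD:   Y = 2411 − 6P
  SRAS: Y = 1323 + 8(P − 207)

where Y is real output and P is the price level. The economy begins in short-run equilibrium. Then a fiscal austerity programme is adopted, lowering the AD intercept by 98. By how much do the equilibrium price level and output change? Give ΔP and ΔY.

ΔP = -7, ΔY = -56

This is a negative demand shock: AD shifts left.
New AD: Y = 2313 − 6P.
SRAS can be written Y = 8P − 333.
Set AD = SRAS: 2313 − 6P = 8P − 333, so 2646 = 14P and P = 189.
Y = 2313 − 6·189 = 1179.
Initially P = 196, Y = 1235, so ΔP = -7 and ΔY = -56.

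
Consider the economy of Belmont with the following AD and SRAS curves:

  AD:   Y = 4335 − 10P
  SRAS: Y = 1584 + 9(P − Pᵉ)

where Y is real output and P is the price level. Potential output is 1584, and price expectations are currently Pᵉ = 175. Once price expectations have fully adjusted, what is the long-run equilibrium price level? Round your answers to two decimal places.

Short run: with Pᵉ = 175, SRAS is Y = 9 + 9P. Setting AD = SRAS gives 4326 = 19P, so P = 227.68 and Y = 4335 − 10P = 2058.16.
Output 2058.16 is above potential 1584, so over time expected prices rise and SRAS shifts left until Y returns to 1584.
Long run: Y = 1584 on the AD curve gives 1584 = 4335 − 10P, so P = 275.10.

Long-run P = 275.10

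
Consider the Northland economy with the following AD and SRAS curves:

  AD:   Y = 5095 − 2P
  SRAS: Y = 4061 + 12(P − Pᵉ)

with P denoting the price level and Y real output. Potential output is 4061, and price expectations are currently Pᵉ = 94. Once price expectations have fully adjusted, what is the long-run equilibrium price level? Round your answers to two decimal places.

Short run: with Pᵉ = 94, SRAS is Y = 2933 + 12P. Setting AD = SRAS gives 2162 = 14P, so P = 154.43 and Y = 5095 − 2P = 4786.14.
Output 4786.14 is above potential 4061, so over time expected prices rise and SRAS shifts left until Y returns to 4061.
Long run: Y = 4061 on the AD curve gives 4061 = 5095 − 2P, so P = 517.00.

Long-run P = 517.00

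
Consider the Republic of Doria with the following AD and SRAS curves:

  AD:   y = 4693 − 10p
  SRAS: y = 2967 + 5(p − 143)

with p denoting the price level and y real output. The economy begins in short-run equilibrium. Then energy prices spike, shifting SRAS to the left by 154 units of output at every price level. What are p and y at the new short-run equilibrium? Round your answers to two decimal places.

p = 173.00, y = 2963.00

This is a negative supply shock: SRAS shifts left.
New SRAS: y = 2098 + 5p.
Set AD = SRAS: 4693 − 10p = 2098 + 5p, so 2595 = 15p and p = 173.00.
Substituting into AD, y = 2963.00.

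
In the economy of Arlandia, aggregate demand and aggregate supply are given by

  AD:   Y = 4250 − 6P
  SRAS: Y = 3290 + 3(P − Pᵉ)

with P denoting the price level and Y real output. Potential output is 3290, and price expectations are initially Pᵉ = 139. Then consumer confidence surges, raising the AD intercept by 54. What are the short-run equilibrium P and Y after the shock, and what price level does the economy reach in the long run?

Short run: P = 159, Y = 3350. Long run: P = 169.

AD shifts right: new AD is Y = 4304 − 6P. With Pᵉ = 139, SRAS is Y = 2873 + 3P.
Short run: 4304 − 6P = 2873 + 3P gives 1431 = 9P, so P = 159 and Y = 4304 − 6·159 = 3350.
Y = 3350 is above potential 3290; expectations adjust and SRAS shifts left until Y = 3290.
Long run: on the new AD curve, 3290 = 4304 − 6P gives P = 169.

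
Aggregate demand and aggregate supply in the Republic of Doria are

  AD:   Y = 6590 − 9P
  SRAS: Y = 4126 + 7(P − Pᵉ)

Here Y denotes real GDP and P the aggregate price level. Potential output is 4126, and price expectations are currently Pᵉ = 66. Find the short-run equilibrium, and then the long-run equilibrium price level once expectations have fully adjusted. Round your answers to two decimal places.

Short run: with Pᵉ = 66, SRAS is Y = 3664 + 7P. Setting AD = SRAS gives 2926 = 16P, so P = 182.88 and Y = 6590 − 9P = 4944.13.
Output 4944.13 is above potential 4126, so over time expected prices rise and SRAS shifts left until Y returns to 4126.
Long run: Y = 4126 on the AD curve gives 4126 = 6590 − 9P, so P = 273.78.

Short run: P = 182.88, Y = 4944.13. Long run: P = 273.78.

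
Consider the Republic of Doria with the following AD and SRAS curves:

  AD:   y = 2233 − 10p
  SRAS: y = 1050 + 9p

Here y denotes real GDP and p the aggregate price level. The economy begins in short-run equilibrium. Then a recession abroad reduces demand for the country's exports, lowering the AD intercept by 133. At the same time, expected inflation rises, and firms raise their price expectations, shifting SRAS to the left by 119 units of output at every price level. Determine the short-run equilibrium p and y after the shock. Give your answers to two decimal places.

p = 61.53, y = 1484.74

After both shocks: AD is y = 2100 − 10p and SRAS is y = 931 + 9p.
Setting them equal: 1169 = 19p, so p = 61.53.
Substituting into AD, y = 1484.74.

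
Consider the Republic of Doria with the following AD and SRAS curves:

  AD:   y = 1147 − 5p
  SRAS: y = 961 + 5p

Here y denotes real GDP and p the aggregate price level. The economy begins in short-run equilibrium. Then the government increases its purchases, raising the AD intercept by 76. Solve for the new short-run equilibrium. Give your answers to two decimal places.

This is a positive demand shock: AD shifts right.
New AD: y = 1223 − 5p.
Set AD = SRAS: 1223 − 5p = 961 + 5p, so 262 = 10p and p = 26.20.
Substituting into AD, y = 1092.00.

p = 26.20, y = 1092.00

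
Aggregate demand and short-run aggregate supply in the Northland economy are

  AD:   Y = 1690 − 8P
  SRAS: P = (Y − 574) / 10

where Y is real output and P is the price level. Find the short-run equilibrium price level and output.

Rearrange SRAS to Y = 574 + 10P.
Set AD = SRAS: 1690 − 8P = 574 + 10P, so 1116 = 18P and P = 62.
Then Y = 1690 − 8·62 = 1194.

P = 62, Y = 1194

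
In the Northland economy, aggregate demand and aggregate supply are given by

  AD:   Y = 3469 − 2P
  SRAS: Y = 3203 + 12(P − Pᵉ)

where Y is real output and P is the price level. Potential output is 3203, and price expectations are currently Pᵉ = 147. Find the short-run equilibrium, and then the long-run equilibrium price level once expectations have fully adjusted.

Short run: with Pᵉ = 147, SRAS is Y = 1439 + 12P. Setting AD = SRAS gives 2030 = 14P, so P = 145 and Y = 3469 − 2·145 = 3179.
Output 3179 is below potential 3203, so over time expected prices fall and SRAS shifts right until Y returns to 3203.
Long run: Y = 3203 on the AD curve gives 3203 = 3469 − 2P, so P = 133.

Short run: P = 145, Y = 3179. Long run: P = 133.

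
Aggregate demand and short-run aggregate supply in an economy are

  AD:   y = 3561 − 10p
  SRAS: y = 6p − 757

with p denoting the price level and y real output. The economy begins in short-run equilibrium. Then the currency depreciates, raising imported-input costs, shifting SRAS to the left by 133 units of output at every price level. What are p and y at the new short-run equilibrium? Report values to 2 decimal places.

p = 278.19, y = 779.13

This is a negative supply shock: SRAS shifts left.
New SRAS: y = 6p − 890.
Set AD = SRAS: 3561 − 10p = 6p − 890, so 4451 = 16p and p = 278.19.
Substituting into AD, y = 779.13.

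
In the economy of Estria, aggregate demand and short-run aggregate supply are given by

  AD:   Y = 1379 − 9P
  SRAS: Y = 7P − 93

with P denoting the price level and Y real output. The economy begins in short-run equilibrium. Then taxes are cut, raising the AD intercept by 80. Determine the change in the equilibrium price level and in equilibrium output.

ΔP = +5, ΔY = +35

This is a positive demand shock: AD shifts right.
New AD: Y = 1459 − 9P.
Set AD = SRAS: 1459 − 9P = 7P − 93, so 1552 = 16P and P = 97.
Y = 1459 − 9·97 = 586.
Initially P = 92, Y = 551, so ΔP = +5 and ΔY = +35.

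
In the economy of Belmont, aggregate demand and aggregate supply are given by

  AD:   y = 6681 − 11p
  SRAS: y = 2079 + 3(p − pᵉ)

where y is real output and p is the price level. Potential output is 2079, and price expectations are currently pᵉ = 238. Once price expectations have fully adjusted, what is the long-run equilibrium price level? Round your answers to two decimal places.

Long-run p = 418.36

Short run: with pᵉ = 238, SRAS is y = 1365 + 3p. Setting AD = SRAS gives 5316 = 14p, so p = 379.71 and y = 6681 − 11p = 2504.14.
Output 2504.14 is above potential 2079, so over time expected prices rise and SRAS shifts left until y returns to 2079.
Long run: y = 2079 on the AD curve gives 2079 = 6681 − 11p, so p = 418.36.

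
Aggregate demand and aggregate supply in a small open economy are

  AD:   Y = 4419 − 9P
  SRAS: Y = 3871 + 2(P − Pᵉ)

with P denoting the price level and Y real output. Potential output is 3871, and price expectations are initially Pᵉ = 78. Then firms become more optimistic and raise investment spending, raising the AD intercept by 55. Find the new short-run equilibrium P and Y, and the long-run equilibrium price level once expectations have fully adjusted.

AD shifts right: new AD is Y = 4474 − 9P. With Pᵉ = 78, SRAS is Y = 3715 + 2P.
Short run: 4474 − 9P = 3715 + 2P gives 759 = 11P, so P = 69 and Y = 4474 − 9·69 = 3853.
Y = 3853 is below potential 3871; expectations adjust and SRAS shifts right until Y = 3871.
Long run: on the new AD curve, 3871 = 4474 − 9P gives P = 67.

Short run: P = 69, Y = 3853. Long run: P = 67.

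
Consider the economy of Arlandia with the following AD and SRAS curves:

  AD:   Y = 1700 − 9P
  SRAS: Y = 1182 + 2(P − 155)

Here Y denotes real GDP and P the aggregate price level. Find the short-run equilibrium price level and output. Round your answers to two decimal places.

Write SRAS as Y = 1182 + 2P − 310 = 872 + 2P.
Set AD = SRAS: 1700 − 9P = 872 + 2P, so 828 = 11P and P = 75.27.
Substituting into AD, Y = 1700 − 9P = 1022.55.

P = 75.27, Y = 1022.55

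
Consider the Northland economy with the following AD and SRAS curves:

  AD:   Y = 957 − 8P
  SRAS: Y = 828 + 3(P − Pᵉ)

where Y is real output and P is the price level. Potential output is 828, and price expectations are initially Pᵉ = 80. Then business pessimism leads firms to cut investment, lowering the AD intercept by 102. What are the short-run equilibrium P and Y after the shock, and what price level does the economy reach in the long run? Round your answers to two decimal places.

AD shifts left: new AD is Y = 855 − 8P. With Pᵉ = 80, SRAS is Y = 588 + 3P.
Short run: 855 − 8P = 588 + 3P gives 267 = 11P, so P = 24.27 and Y = 855 − 8P = 660.82.
Y = 660.82 is below potential 828; expectations adjust and SRAS shifts right until Y = 828.
Long run: on the new AD curve, 828 = 855 − 8P gives P = 3.38.

Short run: P = 24.27, Y = 660.82. Long run: P = 3.38.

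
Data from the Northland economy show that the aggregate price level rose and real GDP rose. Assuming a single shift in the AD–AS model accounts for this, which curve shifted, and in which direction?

P rose and Y rose. An AD shift moves P and Y in the same direction; an SRAS shift moves them in opposite directions.
Here P and Y moved in the same direction, so the AD curve shifted.
Since Y rose, AD shifted right.

AD shifted right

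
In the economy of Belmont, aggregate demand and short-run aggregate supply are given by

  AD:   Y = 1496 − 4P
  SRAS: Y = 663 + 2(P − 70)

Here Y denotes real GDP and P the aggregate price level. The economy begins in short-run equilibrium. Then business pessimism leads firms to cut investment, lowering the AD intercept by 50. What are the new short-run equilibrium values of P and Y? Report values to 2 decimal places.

P = 153.83, Y = 830.67

This is a negative demand shock: AD shifts left.
New AD: Y = 1446 − 4P.
SRAS can be written Y = 523 + 2P.
Set AD = SRAS: 1446 − 4P = 523 + 2P, so 923 = 6P and P = 153.83.
Substituting into AD, Y = 830.67.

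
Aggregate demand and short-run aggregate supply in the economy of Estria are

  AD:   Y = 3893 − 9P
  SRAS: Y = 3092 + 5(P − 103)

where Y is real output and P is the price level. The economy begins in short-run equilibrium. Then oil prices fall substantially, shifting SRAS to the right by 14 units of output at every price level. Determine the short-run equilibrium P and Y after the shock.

P = 93, Y = 3056

This is a positive supply shock: SRAS shifts right.
New SRAS: Y = 2591 + 5P.
Set AD = SRAS: 3893 − 9P = 2591 + 5P, so 1302 = 14P and P = 93.
Y = 3893 − 9·93 = 3056.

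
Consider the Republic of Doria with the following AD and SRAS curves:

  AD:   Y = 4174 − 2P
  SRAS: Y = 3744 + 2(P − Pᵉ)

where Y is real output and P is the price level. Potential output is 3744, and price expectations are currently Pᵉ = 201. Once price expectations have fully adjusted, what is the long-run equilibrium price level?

Short run: with Pᵉ = 201, SRAS is Y = 3342 + 2P. Setting AD = SRAS gives 832 = 4P, so P = 208 and Y = 4174 − 2·208 = 3758.
Output 3758 is above potential 3744, so over time expected prices rise and SRAS shifts left until Y returns to 3744.
Long run: Y = 3744 on the AD curve gives 3744 = 4174 − 2P, so P = 215.

Long-run P = 215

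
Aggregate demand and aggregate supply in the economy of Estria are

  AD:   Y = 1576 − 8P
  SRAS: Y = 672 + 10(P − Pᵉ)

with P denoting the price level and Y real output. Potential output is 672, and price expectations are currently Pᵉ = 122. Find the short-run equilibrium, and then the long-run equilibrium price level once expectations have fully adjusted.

Short run: with Pᵉ = 122, SRAS is Y = 10P − 548. Setting AD = SRAS gives 2124 = 18P, so P = 118 and Y = 1576 − 8·118 = 632.
Output 632 is below potential 672, so over time expected prices fall and SRAS shifts right until Y returns to 672.
Long run: Y = 672 on the AD curve gives 672 = 1576 − 8P, so P = 113.

Short run: P = 118, Y = 632. Long run: P = 113.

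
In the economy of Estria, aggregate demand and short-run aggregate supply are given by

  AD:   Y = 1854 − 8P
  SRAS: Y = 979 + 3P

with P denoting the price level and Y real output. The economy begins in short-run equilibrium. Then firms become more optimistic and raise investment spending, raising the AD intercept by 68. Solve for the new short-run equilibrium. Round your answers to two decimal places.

This is a positive demand shock: AD shifts right.
New AD: Y = 1922 − 8P.
Set AD = SRAS: 1922 − 8P = 979 + 3P, so 943 = 11P and P = 85.73.
Substituting into AD, Y = 1236.18.

P = 85.73, Y = 1236.18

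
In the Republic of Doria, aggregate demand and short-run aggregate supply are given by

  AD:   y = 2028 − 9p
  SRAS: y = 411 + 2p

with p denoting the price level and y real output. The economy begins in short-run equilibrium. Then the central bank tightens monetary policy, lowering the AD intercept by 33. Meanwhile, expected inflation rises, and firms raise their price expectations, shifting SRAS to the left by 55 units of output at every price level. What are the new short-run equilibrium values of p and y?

After both shocks: AD is y = 1995 − 9p and SRAS is y = 356 + 2p.
Setting them equal: 1639 = 11p, so p = 149.
y = 1995 − 9·149 = 654.

p = 149, y = 654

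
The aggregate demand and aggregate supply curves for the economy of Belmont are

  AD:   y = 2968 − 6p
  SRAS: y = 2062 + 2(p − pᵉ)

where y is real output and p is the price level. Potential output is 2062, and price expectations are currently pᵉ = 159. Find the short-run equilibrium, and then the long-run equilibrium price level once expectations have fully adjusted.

Short run: with pᵉ = 159, SRAS is y = 1744 + 2p. Setting AD = SRAS gives 1224 = 8p, so p = 153 and y = 2968 − 6·153 = 2050.
Output 2050 is below potential 2062, so over time expected prices fall and SRAS shifts right until y returns to 2062.
Long run: y = 2062 on the AD curve gives 2062 = 2968 − 6p, so p = 151.

Short run: p = 153, y = 2050. Long run: p = 151.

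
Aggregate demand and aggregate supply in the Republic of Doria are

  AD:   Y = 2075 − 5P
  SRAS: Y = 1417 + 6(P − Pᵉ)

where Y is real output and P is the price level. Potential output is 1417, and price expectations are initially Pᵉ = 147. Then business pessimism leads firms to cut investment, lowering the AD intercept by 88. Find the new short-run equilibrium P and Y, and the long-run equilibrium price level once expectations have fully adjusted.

AD shifts left: new AD is Y = 1987 − 5P. With Pᵉ = 147, SRAS is Y = 535 + 6P.
Short run: 1987 − 5P = 535 + 6P gives 1452 = 11P, so P = 132 and Y = 1987 − 5·132 = 1327.
Y = 1327 is below potential 1417; expectations adjust and SRAS shifts right until Y = 1417.
Long run: on the new AD curve, 1417 = 1987 − 5P gives P = 114.

Short run: P = 132, Y = 1327. Long run: P = 114.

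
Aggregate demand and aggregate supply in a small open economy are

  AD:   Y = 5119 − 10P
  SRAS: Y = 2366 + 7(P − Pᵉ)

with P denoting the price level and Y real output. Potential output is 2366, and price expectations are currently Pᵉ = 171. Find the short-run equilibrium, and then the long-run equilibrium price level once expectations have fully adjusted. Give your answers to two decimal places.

Short run: with Pᵉ = 171, SRAS is Y = 1169 + 7P. Setting AD = SRAS gives 3950 = 17P, so P = 232.35 and Y = 5119 − 10P = 2795.47.
Output 2795.47 is above potential 2366, so over time expected prices rise and SRAS shifts left until Y returns to 2366.
Long run: Y = 2366 on the AD curve gives 2366 = 5119 − 10P, so P = 275.30.

Short run: P = 232.35, Y = 2795.47. Long run: P = 275.30.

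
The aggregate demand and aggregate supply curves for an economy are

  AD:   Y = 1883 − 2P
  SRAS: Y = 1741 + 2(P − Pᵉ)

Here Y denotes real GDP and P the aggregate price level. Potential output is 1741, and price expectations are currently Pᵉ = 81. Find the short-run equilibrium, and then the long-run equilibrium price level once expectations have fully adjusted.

Short run: P = 76, Y = 1731. Long run: P = 71.

Short run: with Pᵉ = 81, SRAS is Y = 1579 + 2P. Setting AD = SRAS gives 304 = 4P, so P = 76 and Y = 1883 − 2·76 = 1731.
Output 1731 is below potential 1741, so over time expected prices fall and SRAS shifts right until Y returns to 1741.
Long run: Y = 1741 on the AD curve gives 1741 = 1883 − 2P, so P = 71.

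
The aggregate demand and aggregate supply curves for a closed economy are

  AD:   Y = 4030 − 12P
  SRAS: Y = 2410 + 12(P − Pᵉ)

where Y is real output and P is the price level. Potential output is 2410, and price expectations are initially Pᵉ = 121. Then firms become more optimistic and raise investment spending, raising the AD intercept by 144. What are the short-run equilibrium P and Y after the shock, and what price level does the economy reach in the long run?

Short run: P = 134, Y = 2566. Long run: P = 147.

AD shifts right: new AD is Y = 4174 − 12P. With Pᵉ = 121, SRAS is Y = 958 + 12P.
Short run: 4174 − 12P = 958 + 12P gives 3216 = 24P, so P = 134 and Y = 4174 − 12·134 = 2566.
Y = 2566 is above potential 2410; expectations adjust and SRAS shifts left until Y = 2410.
Long run: on the new AD curve, 2410 = 4174 − 12P gives P = 147.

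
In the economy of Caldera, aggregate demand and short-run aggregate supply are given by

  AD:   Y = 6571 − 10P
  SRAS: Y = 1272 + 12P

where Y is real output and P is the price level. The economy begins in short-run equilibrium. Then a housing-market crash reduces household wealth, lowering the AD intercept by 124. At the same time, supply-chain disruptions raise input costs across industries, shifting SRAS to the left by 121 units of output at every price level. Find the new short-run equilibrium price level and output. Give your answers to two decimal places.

P = 240.73, Y = 4039.73

After both shocks: AD is Y = 6447 − 10P and SRAS is Y = 1151 + 12P.
Setting them equal: 5296 = 22P, so P = 240.73.
Substituting into AD, Y = 4039.73.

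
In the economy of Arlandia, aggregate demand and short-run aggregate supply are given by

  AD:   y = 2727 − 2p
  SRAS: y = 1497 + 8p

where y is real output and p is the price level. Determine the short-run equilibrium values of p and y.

p = 123, y = 2481

Set AD = SRAS: 2727 − 2p = 1497 + 8p, so 1230 = 10p and p = 123.
Then y = 2727 − 2·123 = 2481.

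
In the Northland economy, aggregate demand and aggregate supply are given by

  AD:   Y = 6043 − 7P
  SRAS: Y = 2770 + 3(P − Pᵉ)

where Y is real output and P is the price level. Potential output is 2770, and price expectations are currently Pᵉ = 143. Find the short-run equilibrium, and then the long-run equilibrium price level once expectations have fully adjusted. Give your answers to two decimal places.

Short run: with Pᵉ = 143, SRAS is Y = 2341 + 3P. Setting AD = SRAS gives 3702 = 10P, so P = 370.20 and Y = 6043 − 7P = 3451.60.
Output 3451.60 is above potential 2770, so over time expected prices rise and SRAS shifts left until Y returns to 2770.
Long run: Y = 2770 on the AD curve gives 2770 = 6043 − 7P, so P = 467.57.

Short run: P = 370.20, Y = 3451.60. Long run: P = 467.57.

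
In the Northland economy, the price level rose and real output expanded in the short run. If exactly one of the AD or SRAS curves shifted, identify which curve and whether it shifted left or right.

AD shifted right

P rose and Y rose. An AD shift moves P and Y in the same direction; an SRAS shift moves them in opposite directions.
Here P and Y moved in the same direction, so the AD curve shifted.
Since Y rose, AD shifted right.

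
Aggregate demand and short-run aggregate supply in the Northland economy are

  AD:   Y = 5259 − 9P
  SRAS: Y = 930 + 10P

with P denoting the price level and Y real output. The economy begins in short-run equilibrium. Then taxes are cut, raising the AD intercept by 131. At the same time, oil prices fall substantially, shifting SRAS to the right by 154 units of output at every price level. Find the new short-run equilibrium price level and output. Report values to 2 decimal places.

P = 226.63, Y = 3350.32

After both shocks: AD is Y = 5390 − 9P and SRAS is Y = 1084 + 10P.
Setting them equal: 4306 = 19P, so P = 226.63.
Substituting into AD, Y = 3350.32.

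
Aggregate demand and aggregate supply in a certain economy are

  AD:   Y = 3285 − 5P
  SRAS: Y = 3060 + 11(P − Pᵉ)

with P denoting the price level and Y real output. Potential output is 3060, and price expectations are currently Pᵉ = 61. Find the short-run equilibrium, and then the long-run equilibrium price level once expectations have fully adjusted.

Short run: with Pᵉ = 61, SRAS is Y = 2389 + 11P. Setting AD = SRAS gives 896 = 16P, so P = 56 and Y = 3285 − 5·56 = 3005.
Output 3005 is below potential 3060, so over time expected prices fall and SRAS shifts right until Y returns to 3060.
Long run: Y = 3060 on the AD curve gives 3060 = 3285 − 5P, so P = 45.

Short run: P = 56, Y = 3005. Long run: P = 45.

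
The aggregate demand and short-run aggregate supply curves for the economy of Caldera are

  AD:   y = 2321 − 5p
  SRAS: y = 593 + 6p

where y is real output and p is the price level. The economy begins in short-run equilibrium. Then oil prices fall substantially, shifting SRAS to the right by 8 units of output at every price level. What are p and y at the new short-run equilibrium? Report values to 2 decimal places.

p = 156.36, y = 1539.18

This is a positive supply shock: SRAS shifts right.
New SRAS: y = 601 + 6p.
Set AD = SRAS: 2321 − 5p = 601 + 6p, so 1720 = 11p and p = 156.36.
Substituting into AD, y = 1539.18.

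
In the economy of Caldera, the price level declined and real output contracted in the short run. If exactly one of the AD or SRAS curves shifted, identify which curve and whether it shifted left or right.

AD shifted left

P fell and Y fell. An AD shift moves P and Y in the same direction; an SRAS shift moves them in opposite directions.
Here P and Y moved in the same direction, so the AD curve shifted.
Since Y fell, AD shifted left.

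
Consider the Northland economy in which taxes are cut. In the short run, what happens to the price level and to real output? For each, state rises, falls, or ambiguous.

Price level: rises; output: rises

This is a positive demand shock: AD shifts right.
Moving along the upward-sloping SRAS curve, P rises and Y rises.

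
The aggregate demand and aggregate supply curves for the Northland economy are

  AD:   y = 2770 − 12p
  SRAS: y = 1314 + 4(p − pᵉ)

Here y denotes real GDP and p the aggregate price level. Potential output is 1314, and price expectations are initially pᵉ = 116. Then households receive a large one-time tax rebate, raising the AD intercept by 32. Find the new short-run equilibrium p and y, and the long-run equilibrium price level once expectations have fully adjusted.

AD shifts right: new AD is y = 2802 − 12p. With pᵉ = 116, SRAS is y = 850 + 4p.
Short run: 2802 − 12p = 850 + 4p gives 1952 = 16p, so p = 122 and y = 2802 − 12·122 = 1338.
y = 1338 is above potential 1314; expectations adjust and SRAS shifts left until y = 1314.
Long run: on the new AD curve, 1314 = 2802 − 12p gives p = 124.

Short run: p = 122, y = 1338. Long run: p = 124.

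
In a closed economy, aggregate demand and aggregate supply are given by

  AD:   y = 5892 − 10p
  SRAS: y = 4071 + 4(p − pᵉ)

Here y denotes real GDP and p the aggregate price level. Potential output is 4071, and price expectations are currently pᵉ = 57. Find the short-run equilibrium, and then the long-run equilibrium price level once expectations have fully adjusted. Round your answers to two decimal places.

Short run: with pᵉ = 57, SRAS is y = 3843 + 4p. Setting AD = SRAS gives 2049 = 14p, so p = 146.36 and y = 5892 − 10p = 4428.43.
Output 4428.43 is above potential 4071, so over time expected prices rise and SRAS shifts left until y returns to 4071.
Long run: y = 4071 on the AD curve gives 4071 = 5892 − 10p, so p = 182.10.

Short run: p = 146.36, y = 4428.43. Long run: p = 182.10.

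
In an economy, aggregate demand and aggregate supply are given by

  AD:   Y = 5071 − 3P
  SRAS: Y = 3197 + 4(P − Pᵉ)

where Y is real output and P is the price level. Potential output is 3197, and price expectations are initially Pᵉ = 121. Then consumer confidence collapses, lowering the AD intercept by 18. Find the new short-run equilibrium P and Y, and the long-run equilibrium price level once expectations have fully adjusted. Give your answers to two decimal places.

Short run: P = 334.29, Y = 4050.14. Long run: P = 618.67.

AD shifts left: new AD is Y = 5053 − 3P. With Pᵉ = 121, SRAS is Y = 2713 + 4P.
Short run: 5053 − 3P = 2713 + 4P gives 2340 = 7P, so P = 334.29 and Y = 5053 − 3P = 4050.14.
Y = 4050.14 is above potential 3197; expectations adjust and SRAS shifts left until Y = 3197.
Long run: on the new AD curve, 3197 = 5053 − 3P gives P = 618.67.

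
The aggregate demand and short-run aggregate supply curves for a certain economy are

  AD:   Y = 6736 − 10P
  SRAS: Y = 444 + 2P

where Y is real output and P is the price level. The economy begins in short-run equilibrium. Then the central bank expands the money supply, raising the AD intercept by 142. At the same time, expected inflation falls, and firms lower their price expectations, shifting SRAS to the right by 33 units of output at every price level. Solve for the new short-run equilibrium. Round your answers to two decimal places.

After both shocks: AD is Y = 6878 − 10P and SRAS is Y = 477 + 2P.
Setting them equal: 6401 = 12P, so P = 533.42.
Substituting into AD, Y = 1543.83.

P = 533.42, Y = 1543.83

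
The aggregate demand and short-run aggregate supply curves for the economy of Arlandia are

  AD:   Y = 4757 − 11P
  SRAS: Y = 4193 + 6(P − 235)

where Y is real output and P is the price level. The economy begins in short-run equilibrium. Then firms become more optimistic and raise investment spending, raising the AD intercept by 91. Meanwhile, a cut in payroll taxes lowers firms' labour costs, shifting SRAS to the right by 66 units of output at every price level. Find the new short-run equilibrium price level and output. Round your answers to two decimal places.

After both shocks: AD is Y = 4848 − 11P and SRAS is Y = 2849 + 6P.
Setting them equal: 1999 = 17P, so P = 117.59.
Substituting into AD, Y = 3554.53.

P = 117.59, Y = 3554.53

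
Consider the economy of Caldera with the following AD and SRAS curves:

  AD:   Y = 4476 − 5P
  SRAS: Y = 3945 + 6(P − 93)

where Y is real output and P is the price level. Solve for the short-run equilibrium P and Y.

Write SRAS as Y = 3945 + 6P − 558 = 3387 + 6P.
Set AD = SRAS: 4476 − 5P = 3387 + 6P, so 1089 = 11P and P = 99.
Then Y = 4476 − 5·99 = 3981.

P = 99, Y = 3981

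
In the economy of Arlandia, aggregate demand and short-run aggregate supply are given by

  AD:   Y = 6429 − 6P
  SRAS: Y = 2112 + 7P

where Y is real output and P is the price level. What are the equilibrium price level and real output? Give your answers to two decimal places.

Set AD = SRAS: 6429 − 6P = 2112 + 7P, so 4317 = 13P and P = 332.08.
Substituting into AD, Y = 6429 − 6P = 4436.54.

P = 332.08, Y = 4436.54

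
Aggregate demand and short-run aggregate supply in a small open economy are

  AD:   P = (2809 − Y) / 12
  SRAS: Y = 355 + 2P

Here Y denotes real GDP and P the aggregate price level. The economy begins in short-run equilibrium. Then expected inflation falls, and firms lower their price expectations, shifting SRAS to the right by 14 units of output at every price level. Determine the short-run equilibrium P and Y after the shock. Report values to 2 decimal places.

P = 174.29, Y = 717.57

This is a positive supply shock: SRAS shifts right.
New SRAS: Y = 369 + 2P.
Set AD = SRAS: 2809 − 12P = 369 + 2P, so 2440 = 14P and P = 174.29.
Substituting into AD, Y = 717.57.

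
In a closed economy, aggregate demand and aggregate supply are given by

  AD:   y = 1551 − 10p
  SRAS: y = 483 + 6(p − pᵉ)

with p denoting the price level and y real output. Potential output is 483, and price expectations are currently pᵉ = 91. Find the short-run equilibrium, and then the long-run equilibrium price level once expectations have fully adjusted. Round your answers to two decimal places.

Short run: p = 100.88, y = 542.25. Long run: p = 106.80.

Short run: with pᵉ = 91, SRAS is y = 6p − 63. Setting AD = SRAS gives 1614 = 16p, so p = 100.88 and y = 1551 − 10p = 542.25.
Output 542.25 is above potential 483, so over time expected prices rise and SRAS shifts left until y returns to 483.
Long run: y = 483 on the AD curve gives 483 = 1551 − 10p, so p = 106.80.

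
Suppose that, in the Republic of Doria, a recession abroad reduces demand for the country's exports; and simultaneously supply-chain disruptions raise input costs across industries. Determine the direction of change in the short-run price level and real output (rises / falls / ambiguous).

Price level: ambiguous; output: falls

The first event is a negative demand shock: AD shifts left, which by itself pushes P down and Y down.
The second is an adverse supply shock: SRAS shifts left, which by itself pushes P up and Y down.
The two shocks push P in opposite directions, so the effect on P is ambiguous. Both shocks push Y down, so Y falls.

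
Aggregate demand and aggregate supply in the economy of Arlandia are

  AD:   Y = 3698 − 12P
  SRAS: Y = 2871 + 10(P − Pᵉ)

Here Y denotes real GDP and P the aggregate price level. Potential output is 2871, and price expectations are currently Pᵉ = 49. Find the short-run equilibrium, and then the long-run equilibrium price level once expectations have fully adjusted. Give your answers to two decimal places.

Short run: P = 59.86, Y = 2979.64. Long run: P = 68.92.

Short run: with Pᵉ = 49, SRAS is Y = 2381 + 10P. Setting AD = SRAS gives 1317 = 22P, so P = 59.86 and Y = 3698 − 12P = 2979.64.
Output 2979.64 is above potential 2871, so over time expected prices rise and SRAS shifts left until Y returns to 2871.
Long run: Y = 2871 on the AD curve gives 2871 = 3698 − 12P, so P = 68.92.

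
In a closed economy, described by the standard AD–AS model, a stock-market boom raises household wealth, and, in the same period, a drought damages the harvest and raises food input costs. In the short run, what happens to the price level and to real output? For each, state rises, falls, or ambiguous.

The first event is a positive demand shock: AD shifts right, which by itself pushes P up and Y up.
The second is an adverse supply shock: SRAS shifts left, which by itself pushes P up and Y down.
Both shocks push P up, so P rises. The two shocks push Y in opposite directions, so the effect on Y is ambiguous.

Price level: rises; output: ambiguous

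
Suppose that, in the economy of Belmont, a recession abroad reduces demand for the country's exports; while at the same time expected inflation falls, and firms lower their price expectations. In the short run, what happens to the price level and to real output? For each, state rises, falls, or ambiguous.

Price level: falls; output: ambiguous

The first event is a negative demand shock: AD shifts left, which by itself pushes P down and Y down.
The second is a favourable supply shock: SRAS shifts right, which by itself pushes P down and Y up.
Both shocks push P down, so P falls. The two shocks push Y in opposite directions, so the effect on Y is ambiguous.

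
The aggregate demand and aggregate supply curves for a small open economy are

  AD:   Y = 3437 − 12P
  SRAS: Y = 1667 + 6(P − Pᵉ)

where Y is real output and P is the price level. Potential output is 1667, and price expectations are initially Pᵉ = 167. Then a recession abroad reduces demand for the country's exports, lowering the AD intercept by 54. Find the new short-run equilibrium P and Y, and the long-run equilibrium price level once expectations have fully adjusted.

Short run: P = 151, Y = 1571. Long run: P = 143.

AD shifts left: new AD is Y = 3383 − 12P. With Pᵉ = 167, SRAS is Y = 665 + 6P.
Short run: 3383 − 12P = 665 + 6P gives 2718 = 18P, so P = 151 and Y = 3383 − 12·151 = 1571.
Y = 1571 is below potential 1667; expectations adjust and SRAS shifts right until Y = 1667.
Long run: on the new AD curve, 1667 = 3383 − 12P gives P = 143.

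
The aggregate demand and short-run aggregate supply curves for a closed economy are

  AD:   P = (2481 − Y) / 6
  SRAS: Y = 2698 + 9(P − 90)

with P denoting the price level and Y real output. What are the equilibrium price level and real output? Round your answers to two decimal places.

P = 39.53, Y = 2243.80

Write SRAS as Y = 2698 + 9P − 810 = 1888 + 9P.
Rearrange AD to Y = 2481 − 6P.
Set AD = SRAS: 2481 − 6P = 1888 + 9P, so 593 = 15P and P = 39.53.
Substituting into AD, Y = 2481 − 6P = 2243.80.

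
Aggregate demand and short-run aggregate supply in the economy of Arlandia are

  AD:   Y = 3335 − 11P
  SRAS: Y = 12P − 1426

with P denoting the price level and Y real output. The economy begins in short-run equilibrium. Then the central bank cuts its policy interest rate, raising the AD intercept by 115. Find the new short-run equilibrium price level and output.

This is a positive demand shock: AD shifts right.
New AD: Y = 3450 − 11P.
Set AD = SRAS: 3450 − 11P = 12P − 1426, so 4876 = 23P and P = 212.
Y = 3450 − 11·212 = 1118.

P = 212, Y = 1118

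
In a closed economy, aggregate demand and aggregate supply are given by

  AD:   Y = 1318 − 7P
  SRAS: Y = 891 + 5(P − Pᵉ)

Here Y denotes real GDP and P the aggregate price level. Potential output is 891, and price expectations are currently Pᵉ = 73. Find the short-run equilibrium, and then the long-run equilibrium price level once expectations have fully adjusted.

Short run: P = 66, Y = 856. Long run: P = 61.

Short run: with Pᵉ = 73, SRAS is Y = 526 + 5P. Setting AD = SRAS gives 792 = 12P, so P = 66 and Y = 1318 − 7·66 = 856.
Output 856 is below potential 891, so over time expected prices fall and SRAS shifts right until Y returns to 891.
Long run: Y = 891 on the AD curve gives 891 = 1318 − 7P, so P = 61.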